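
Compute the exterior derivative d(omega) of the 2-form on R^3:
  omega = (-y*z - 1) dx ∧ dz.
d(omega) = (z) dx ∧ dy ∧ dz

For a 2-form omega = sum_{i<j} g_{ij} dx_i ∧ dx_j, the exterior derivative is
  d(omega) = sum_{i<j} d(g_{ij}) ∧ dx_i ∧ dx_j = sum_{i<j, k} (∂g_{ij}/∂x_k) dx_k ∧ dx_i ∧ dx_j.
Expand each term, using dx_k ∧ dx_i ∧ dx_j = sgn(permutation) dx_{(a)} ∧ dx_{(b)} ∧ dx_{(c)} with (a < b < c) sorted:
  d(-y*z - 1) includes (∂/∂y)(-y*z - 1) dy = (-z) dy, which multiplied by dx ∧ dz gives (z) dx ∧ dy ∧ dz
Collecting like 3-forms: d(omega) = (z) dx ∧ dy ∧ dz.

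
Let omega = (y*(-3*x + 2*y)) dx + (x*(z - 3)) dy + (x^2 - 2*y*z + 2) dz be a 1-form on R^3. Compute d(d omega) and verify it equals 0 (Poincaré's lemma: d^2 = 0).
d(d omega) = 0

Step 1: d omega = sum_{i<j} (∂f_j/∂x_i - ∂f_i/∂x_j) dx_i ∧ dx_j:
  coeff of dx ∧ dy: 3*x - 4*y + z - 3
  coeff of dx ∧ dz: 2*x
  coeff of dy ∧ dz: -x - 2*z
Step 2: Apply d again to each 2-form coefficient. The only possible 3-form in R^3 is dx ∧ dy ∧ dz, with coefficient
  ∂(coeff of dy∧dz)/∂x - ∂(coeff of dx∧dz)/∂y + ∂(coeff of dx∧dy)/∂z
  = ∂/∂x (-x - 2*z) - ∂/∂y (2*x) + ∂/∂z (3*x - 4*y + z - 3).
Each of these terms simplifies to sums of mixed partials that cancel in pairs. The result is 0 (by equality of mixed partials for smooth functions — Schwarz / Clairaut).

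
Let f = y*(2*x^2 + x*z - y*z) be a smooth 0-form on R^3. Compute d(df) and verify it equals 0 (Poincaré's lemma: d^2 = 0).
d(df) = 0

Step 1: df = sum_i (∂f/∂x_i) dx_i = (y*(4*x + z)) dx + (2*x^2 + x*z - 2*y*z) dy + (y*(x - y)) dz.
Step 2: Apply d again. Using the 1-form formula, the coefficient of dx ∧ dy in d(df) is ∂^2 f/∂x ∂y - ∂^2 f/∂y ∂x = (4*x + z) - (4*x + z) = 0 (equality of mixed partials for smooth f).
Similarly for dx ∧ dz and dy ∧ dz — all coefficients vanish. So d(df) = 0.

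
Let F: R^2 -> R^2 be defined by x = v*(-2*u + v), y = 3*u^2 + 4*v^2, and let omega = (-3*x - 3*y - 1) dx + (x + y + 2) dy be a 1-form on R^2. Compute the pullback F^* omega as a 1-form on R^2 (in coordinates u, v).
F^* omega = (18*u^3 + 6*u^2*v + 18*u*v^2 + 12*u + 30*v^3 + 2*v) du + (18*u^3 - 6*u^2*v + 26*u*v^2 + 2*u + 10*v^3 + 14*v) dv

Using F^*(f dg) = (f ∘ F) d(g ∘ F), substitute each coordinate x_i by F_i(u, v) in f_i, and replace dx_i by d F_i = (∂F_i/∂u) du + (∂F_i/∂v) dv.
  For the x component: f_1(F) = -9*u^2 + 6*u*v - 15*v^2 - 1; d F_1 = (-2*v) du + (-2*u + 2*v) dv
  For the y component: f_2(F) = 3*u^2 - 2*u*v + 5*v^2 + 2; d F_2 = (6*u) du + (8*v) dv
Combining and collecting du, dv coefficients:
  coeff of du: 18*u^3 + 6*u^2*v + 18*u*v^2 + 12*u + 30*v^3 + 2*v
  coeff of dv: 18*u^3 - 6*u^2*v + 26*u*v^2 + 2*u + 10*v^3 + 14*v
F^* omega = (18*u^3 + 6*u^2*v + 18*u*v^2 + 12*u + 30*v^3 + 2*v) du + (18*u^3 - 6*u^2*v + 26*u*v^2 + 2*u + 10*v^3 + 14*v) dv.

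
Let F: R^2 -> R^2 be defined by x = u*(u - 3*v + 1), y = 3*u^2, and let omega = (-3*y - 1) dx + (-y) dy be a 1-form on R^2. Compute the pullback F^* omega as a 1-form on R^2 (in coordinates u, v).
F^* omega = (-36*u^3 + 27*u^2*v - 9*u^2 - 2*u + 3*v - 1) du + (27*u^3 + 3*u) dv

Using F^*(f dg) = (f ∘ F) d(g ∘ F), substitute each coordinate x_i by F_i(u, v) in f_i, and replace dx_i by d F_i = (∂F_i/∂u) du + (∂F_i/∂v) dv.
  For the x component: f_1(F) = -9*u^2 - 1; d F_1 = (2*u - 3*v + 1) du + (-3*u) dv
  For the y component: f_2(F) = -3*u^2; d F_2 = (6*u) du + (0) dv
Combining and collecting du, dv coefficients:
  coeff of du: -36*u^3 + 27*u^2*v - 9*u^2 - 2*u + 3*v - 1
  coeff of dv: 27*u^3 + 3*u
F^* omega = (-36*u^3 + 27*u^2*v - 9*u^2 - 2*u + 3*v - 1) du + (27*u^3 + 3*u) dv.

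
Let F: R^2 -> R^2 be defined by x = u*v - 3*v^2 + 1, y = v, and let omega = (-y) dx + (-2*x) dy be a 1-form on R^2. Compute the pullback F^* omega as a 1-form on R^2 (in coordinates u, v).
F^* omega = (-v^2) du + (-3*u*v + 12*v^2 - 2) dv

Using F^*(f dg) = (f ∘ F) d(g ∘ F), substitute each coordinate x_i by F_i(u, v) in f_i, and replace dx_i by d F_i = (∂F_i/∂u) du + (∂F_i/∂v) dv.
  For the x component: f_1(F) = -v; d F_1 = (v) du + (u - 6*v) dv
  For the y component: f_2(F) = -2*u*v + 6*v^2 - 2; d F_2 = (0) du + (1) dv
Combining and collecting du, dv coefficients:
  coeff of du: -v^2
  coeff of dv: -3*u*v + 12*v^2 - 2
F^* omega = (-v^2) du + (-3*u*v + 12*v^2 - 2) dv.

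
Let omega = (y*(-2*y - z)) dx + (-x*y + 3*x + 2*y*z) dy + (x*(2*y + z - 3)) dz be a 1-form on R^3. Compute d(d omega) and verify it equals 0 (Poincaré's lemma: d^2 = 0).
d(d omega) = 0

Step 1: d omega = sum_{i<j} (∂f_j/∂x_i - ∂f_i/∂x_j) dx_i ∧ dx_j:
  coeff of dx ∧ dy: 3*y + z + 3
  coeff of dx ∧ dz: 3*y + z - 3
  coeff of dy ∧ dz: 2*x - 2*y
Step 2: Apply d again to each 2-form coefficient. The only possible 3-form in R^3 is dx ∧ dy ∧ dz, with coefficient
  ∂(coeff of dy∧dz)/∂x - ∂(coeff of dx∧dz)/∂y + ∂(coeff of dx∧dy)/∂z
  = ∂/∂x (2*x - 2*y) - ∂/∂y (3*y + z - 3) + ∂/∂z (3*y + z + 3).
Each of these terms simplifies to sums of mixed partials that cancel in pairs. The result is 0 (by equality of mixed partials for smooth functions — Schwarz / Clairaut).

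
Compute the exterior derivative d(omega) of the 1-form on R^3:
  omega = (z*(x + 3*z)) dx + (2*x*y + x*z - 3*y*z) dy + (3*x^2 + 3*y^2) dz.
d(omega) = (2*y + z) dx ∧ dy + (5*x - 6*z) dx ∧ dz + (-x + 9*y) dy ∧ dz

For a 1-form omega = sum_i f_i dx_i, the exterior derivative is
  d(omega) = sum_{i < j} (∂f_j/∂x_i - ∂f_i/∂x_j) dx_i ∧ dx_j.
  coefficient of dx ∧ dy: ∂f_2/∂x - ∂f_1/∂y = ∂(2*x*y + x*z - 3*y*z)/∂x - ∂(z*(x + 3*z))/∂y = 2*y + z
  coefficient of dx ∧ dz: ∂f_3/∂x - ∂f_1/∂z = ∂(3*x^2 + 3*y^2)/∂x - ∂(z*(x + 3*z))/∂z = 5*x - 6*z
  coefficient of dy ∧ dz: ∂f_3/∂y - ∂f_2/∂z = ∂(3*x^2 + 3*y^2)/∂y - ∂(2*x*y + x*z - 3*y*z)/∂z = -x + 9*y
Assembling: d(omega) = (2*y + z) dx ∧ dy + (5*x - 6*z) dx ∧ dz + (-x + 9*y) dy ∧ dz.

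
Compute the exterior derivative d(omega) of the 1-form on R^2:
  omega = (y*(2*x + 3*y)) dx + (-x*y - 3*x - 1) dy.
d(omega) = (-2*x - 7*y - 3) dx ∧ dy

For a 1-form omega = sum_i f_i dx_i, the exterior derivative is
  d(omega) = sum_{i < j} (∂f_j/∂x_i - ∂f_i/∂x_j) dx_i ∧ dx_j.
  coefficient of dx ∧ dy: ∂f_2/∂x - ∂f_1/∂y = ∂(-x*y - 3*x - 1)/∂x - ∂(y*(2*x + 3*y))/∂y = -2*x - 7*y - 3
Assembling: d(omega) = (-2*x - 7*y - 3) dx ∧ dy.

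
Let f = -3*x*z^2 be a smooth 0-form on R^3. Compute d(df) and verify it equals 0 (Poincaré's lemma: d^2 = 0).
d(df) = 0

Step 1: df = sum_i (∂f/∂x_i) dx_i = (-3*z^2) dx + (0) dy + (-6*x*z) dz.
Step 2: Apply d again. Using the 1-form formula, the coefficient of dx ∧ dy in d(df) is ∂^2 f/∂x ∂y - ∂^2 f/∂y ∂x = (0) - (0) = 0 (equality of mixed partials for smooth f).
Similarly for dx ∧ dz and dy ∧ dz — all coefficients vanish. So d(df) = 0.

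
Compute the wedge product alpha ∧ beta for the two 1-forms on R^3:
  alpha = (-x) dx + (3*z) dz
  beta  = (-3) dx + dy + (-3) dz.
alpha ∧ beta = (-x) dx ∧ dy + (3*x + 9*z) dx ∧ dz + (-3*z) dy ∧ dz

Distribute the wedge, using dx_i ∧ dx_j = -dx_j ∧ dx_i and dx_i ∧ dx_i = 0. For each pair (i, j) with i < j, the coefficient of dx_i ∧ dx_j in alpha ∧ beta is (alpha_i * beta_j - alpha_j * beta_i). Collecting: alpha ∧ beta = (-x) dx ∧ dy + (3*x + 9*z) dx ∧ dz + (-3*z) dy ∧ dz.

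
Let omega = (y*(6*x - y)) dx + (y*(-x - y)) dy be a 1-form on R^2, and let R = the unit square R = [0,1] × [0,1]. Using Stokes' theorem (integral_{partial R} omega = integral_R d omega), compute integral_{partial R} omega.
integral_(partial R) omega = -5/2

Stokes: integral_partial_R omega = integral_R d omega with d omega = (∂Q/∂x - ∂P/∂y) dx ∧ dy.
  ∂Q/∂x = -y
  ∂P/∂y = 6*x - 2*y
  integrand = ∂Q/∂x - ∂P/∂y = -6*x + y.
Integrating over R: integral_0^1 integral_0^1 (-6*x + y) dx dy = -5/2.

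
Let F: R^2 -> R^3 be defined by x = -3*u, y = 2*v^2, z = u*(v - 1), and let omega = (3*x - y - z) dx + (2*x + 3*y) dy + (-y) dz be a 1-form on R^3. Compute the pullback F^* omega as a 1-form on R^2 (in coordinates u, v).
F^* omega = (3*u*v + 24*u - 2*v^3 + 8*v^2) du + (2*v*(-u*v - 12*u + 12*v^2)) dv

Using F^*(f dg) = (f ∘ F) d(g ∘ F), substitute each coordinate x_i by F_i(u, v) in f_i, and replace dx_i by d F_i = (∂F_i/∂u) du + (∂F_i/∂v) dv.
  For the x component: f_1(F) = -u*v - 8*u - 2*v^2; d F_1 = (-3) du + (0) dv
  For the y component: f_2(F) = -6*u + 6*v^2; d F_2 = (0) du + (4*v) dv
  For the z component: f_3(F) = -2*v^2; d F_3 = (v - 1) du + (u) dv
Combining and collecting du, dv coefficients:
  coeff of du: 3*u*v + 24*u - 2*v^3 + 8*v^2
  coeff of dv: 2*v*(-u*v - 12*u + 12*v^2)
F^* omega = (3*u*v + 24*u - 2*v^3 + 8*v^2) du + (2*v*(-u*v - 12*u + 12*v^2)) dv.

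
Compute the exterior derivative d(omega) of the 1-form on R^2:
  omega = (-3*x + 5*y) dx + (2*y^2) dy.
d(omega) = (-5) dx ∧ dy

For a 1-form omega = sum_i f_i dx_i, the exterior derivative is
  d(omega) = sum_{i < j} (∂f_j/∂x_i - ∂f_i/∂x_j) dx_i ∧ dx_j.
  coefficient of dx ∧ dy: ∂f_2/∂x - ∂f_1/∂y = ∂(2*y^2)/∂x - ∂(-3*x + 5*y)/∂y = -5
Assembling: d(omega) = (-5) dx ∧ dy.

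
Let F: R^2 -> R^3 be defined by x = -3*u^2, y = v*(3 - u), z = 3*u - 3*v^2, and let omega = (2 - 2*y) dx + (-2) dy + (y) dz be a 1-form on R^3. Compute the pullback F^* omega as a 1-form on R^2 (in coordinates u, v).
F^* omega = (-12*u^2*v + 33*u*v - 12*u + 11*v) du + (6*u*v^2 + 2*u - 18*v^2 - 6) dv

Using F^*(f dg) = (f ∘ F) d(g ∘ F), substitute each coordinate x_i by F_i(u, v) in f_i, and replace dx_i by d F_i = (∂F_i/∂u) du + (∂F_i/∂v) dv.
  For the x component: f_1(F) = 2*u*v - 6*v + 2; d F_1 = (-6*u) du + (0) dv
  For the y component: f_2(F) = -2; d F_2 = (-v) du + (3 - u) dv
  For the z component: f_3(F) = v*(3 - u); d F_3 = (3) du + (-6*v) dv
Combining and collecting du, dv coefficients:
  coeff of du: -12*u^2*v + 33*u*v - 12*u + 11*v
  coeff of dv: 6*u*v^2 + 2*u - 18*v^2 - 6
F^* omega = (-12*u^2*v + 33*u*v - 12*u + 11*v) du + (6*u*v^2 + 2*u - 18*v^2 - 6) dv.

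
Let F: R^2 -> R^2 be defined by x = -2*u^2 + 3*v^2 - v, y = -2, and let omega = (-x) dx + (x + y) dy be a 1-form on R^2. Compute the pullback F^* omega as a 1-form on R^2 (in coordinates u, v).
F^* omega = (4*u*(-2*u^2 + 3*v^2 - v)) du + (12*u^2*v - 2*u^2 - 18*v^3 + 9*v^2 - v) dv

Using F^*(f dg) = (f ∘ F) d(g ∘ F), substitute each coordinate x_i by F_i(u, v) in f_i, and replace dx_i by d F_i = (∂F_i/∂u) du + (∂F_i/∂v) dv.
  For the x component: f_1(F) = 2*u^2 - 3*v^2 + v; d F_1 = (-4*u) du + (6*v - 1) dv
  For the y component: f_2(F) = -2*u^2 + 3*v^2 - v - 2; d F_2 = (0) du + (0) dv
Combining and collecting du, dv coefficients:
  coeff of du: 4*u*(-2*u^2 + 3*v^2 - v)
  coeff of dv: 12*u^2*v - 2*u^2 - 18*v^3 + 9*v^2 - v
F^* omega = (4*u*(-2*u^2 + 3*v^2 - v)) du + (12*u^2*v - 2*u^2 - 18*v^3 + 9*v^2 - v) dv.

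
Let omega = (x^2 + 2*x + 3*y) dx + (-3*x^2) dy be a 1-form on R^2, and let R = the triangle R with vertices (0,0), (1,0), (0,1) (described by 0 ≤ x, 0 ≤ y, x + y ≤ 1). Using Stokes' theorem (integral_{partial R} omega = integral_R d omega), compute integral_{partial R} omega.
integral_(partial R) omega = -5/2

Stokes: integral_partial_R omega = integral_R d omega with d omega = (∂Q/∂x - ∂P/∂y) dx ∧ dy.
  ∂Q/∂x = -6*x
  ∂P/∂y = 3
  integrand = ∂Q/∂x - ∂P/∂y = -6*x - 3.
Integrating over R: integral_0^1 integral_0^{1-x} (-6*x - 3) dy dx = -5/2.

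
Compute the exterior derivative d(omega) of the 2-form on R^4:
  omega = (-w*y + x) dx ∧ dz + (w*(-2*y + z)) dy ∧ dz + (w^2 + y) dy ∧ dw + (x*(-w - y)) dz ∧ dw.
d(omega) = (w) dx ∧ dy ∧ dz + (-w - 2*y) dx ∧ dz ∧ dw + (-x - 2*y + z) dy ∧ dz ∧ dw

For a 2-form omega = sum_{i<j} g_{ij} dx_i ∧ dx_j, the exterior derivative is
  d(omega) = sum_{i<j} d(g_{ij}) ∧ dx_i ∧ dx_j = sum_{i<j, k} (∂g_{ij}/∂x_k) dx_k ∧ dx_i ∧ dx_j.
Expand each term, using dx_k ∧ dx_i ∧ dx_j = sgn(permutation) dx_{(a)} ∧ dx_{(b)} ∧ dx_{(c)} with (a < b < c) sorted:
  d(-w*y + x) includes (∂/∂y)(-w*y + x) dy = (-w) dy, which multiplied by dx ∧ dz gives (w) dx ∧ dy ∧ dz
  d(-w*y + x) includes (∂/∂w)(-w*y + x) dw = (-y) dw, which multiplied by dx ∧ dz gives (-y) dx ∧ dz ∧ dw
  d(w*(-2*y + z)) includes (∂/∂w)(w*(-2*y + z)) dw = (-2*y + z) dw, which multiplied by dy ∧ dz gives (-2*y + z) dy ∧ dz ∧ dw
  d(x*(-w - y)) includes (∂/∂x)(x*(-w - y)) dx = (-w - y) dx, which multiplied by dz ∧ dw gives (-w - y) dx ∧ dz ∧ dw
  d(x*(-w - y)) includes (∂/∂y)(x*(-w - y)) dy = (-x) dy, which multiplied by dz ∧ dw gives (-x) dy ∧ dz ∧ dw
Collecting like 3-forms: d(omega) = (w) dx ∧ dy ∧ dz + (-w - 2*y) dx ∧ dz ∧ dw + (-x - 2*y + z) dy ∧ dz ∧ dw.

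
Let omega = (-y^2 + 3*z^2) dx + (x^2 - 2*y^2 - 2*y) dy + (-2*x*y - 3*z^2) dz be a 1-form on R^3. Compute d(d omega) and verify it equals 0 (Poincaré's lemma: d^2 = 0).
d(d omega) = 0

Step 1: d omega = sum_{i<j} (∂f_j/∂x_i - ∂f_i/∂x_j) dx_i ∧ dx_j:
  coeff of dx ∧ dy: 2*x + 2*y
  coeff of dx ∧ dz: -2*y - 6*z
  coeff of dy ∧ dz: -2*x
Step 2: Apply d again to each 2-form coefficient. The only possible 3-form in R^3 is dx ∧ dy ∧ dz, with coefficient
  ∂(coeff of dy∧dz)/∂x - ∂(coeff of dx∧dz)/∂y + ∂(coeff of dx∧dy)/∂z
  = ∂/∂x (-2*x) - ∂/∂y (-2*y - 6*z) + ∂/∂z (2*x + 2*y).
Each of these terms simplifies to sums of mixed partials that cancel in pairs. The result is 0 (by equality of mixed partials for smooth functions — Schwarz / Clairaut).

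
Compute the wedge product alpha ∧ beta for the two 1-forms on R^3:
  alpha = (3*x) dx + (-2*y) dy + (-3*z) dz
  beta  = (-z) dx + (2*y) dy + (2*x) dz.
alpha ∧ beta = (2*y*(3*x - z)) dx ∧ dy + (6*x^2 - 3*z^2) dx ∧ dz + (2*y*(-2*x + 3*z)) dy ∧ dz

Distribute the wedge, using dx_i ∧ dx_j = -dx_j ∧ dx_i and dx_i ∧ dx_i = 0. For each pair (i, j) with i < j, the coefficient of dx_i ∧ dx_j in alpha ∧ beta is (alpha_i * beta_j - alpha_j * beta_i). Collecting: alpha ∧ beta = (2*y*(3*x - z)) dx ∧ dy + (6*x^2 - 3*z^2) dx ∧ dz + (2*y*(-2*x + 3*z)) dy ∧ dz.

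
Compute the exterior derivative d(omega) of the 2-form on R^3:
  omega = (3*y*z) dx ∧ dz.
d(omega) = (-3*z) dx ∧ dy ∧ dz

For a 2-form omega = sum_{i<j} g_{ij} dx_i ∧ dx_j, the exterior derivative is
  d(omega) = sum_{i<j} d(g_{ij}) ∧ dx_i ∧ dx_j = sum_{i<j, k} (∂g_{ij}/∂x_k) dx_k ∧ dx_i ∧ dx_j.
Expand each term, using dx_k ∧ dx_i ∧ dx_j = sgn(permutation) dx_{(a)} ∧ dx_{(b)} ∧ dx_{(c)} with (a < b < c) sorted:
  d(3*y*z) includes (∂/∂y)(3*y*z) dy = (3*z) dy, which multiplied by dx ∧ dz gives (-3*z) dx ∧ dy ∧ dz
Collecting like 3-forms: d(omega) = (-3*z) dx ∧ dy ∧ dz.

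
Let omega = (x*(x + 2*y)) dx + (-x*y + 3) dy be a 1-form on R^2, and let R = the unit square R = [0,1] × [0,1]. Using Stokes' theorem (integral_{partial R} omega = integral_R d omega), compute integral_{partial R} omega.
integral_(partial R) omega = -3/2

Stokes: integral_partial_R omega = integral_R d omega with d omega = (∂Q/∂x - ∂P/∂y) dx ∧ dy.
  ∂Q/∂x = -y
  ∂P/∂y = 2*x
  integrand = ∂Q/∂x - ∂P/∂y = -2*x - y.
Integrating over R: integral_0^1 integral_0^1 (-2*x - y) dx dy = -3/2.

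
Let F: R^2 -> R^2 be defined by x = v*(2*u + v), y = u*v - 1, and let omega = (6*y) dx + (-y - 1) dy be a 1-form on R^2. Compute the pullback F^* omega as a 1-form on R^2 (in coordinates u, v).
F^* omega = (v*(11*u*v - 12)) du + (11*u^2*v + 12*u*v^2 - 12*u - 12*v) dv

Using F^*(f dg) = (f ∘ F) d(g ∘ F), substitute each coordinate x_i by F_i(u, v) in f_i, and replace dx_i by d F_i = (∂F_i/∂u) du + (∂F_i/∂v) dv.
  For the x component: f_1(F) = 6*u*v - 6; d F_1 = (2*v) du + (2*u + 2*v) dv
  For the y component: f_2(F) = -u*v; d F_2 = (v) du + (u) dv
Combining and collecting du, dv coefficients:
  coeff of du: v*(11*u*v - 12)
  coeff of dv: 11*u^2*v + 12*u*v^2 - 12*u - 12*v
F^* omega = (v*(11*u*v - 12)) du + (11*u^2*v + 12*u*v^2 - 12*u - 12*v) dv.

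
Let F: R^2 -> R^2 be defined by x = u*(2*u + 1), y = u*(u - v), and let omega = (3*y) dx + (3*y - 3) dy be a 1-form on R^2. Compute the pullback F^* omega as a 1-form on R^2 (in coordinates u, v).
F^* omega = (18*u^3 - 21*u^2*v + 3*u^2 + 3*u*v^2 - 3*u*v - 6*u + 3*v) du + (3*u*(-u^2 + u*v + 1)) dv

Using F^*(f dg) = (f ∘ F) d(g ∘ F), substitute each coordinate x_i by F_i(u, v) in f_i, and replace dx_i by d F_i = (∂F_i/∂u) du + (∂F_i/∂v) dv.
  For the x component: f_1(F) = 3*u*(u - v); d F_1 = (4*u + 1) du + (0) dv
  For the y component: f_2(F) = 3*u^2 - 3*u*v - 3; d F_2 = (2*u - v) du + (-u) dv
Combining and collecting du, dv coefficients:
  coeff of du: 18*u^3 - 21*u^2*v + 3*u^2 + 3*u*v^2 - 3*u*v - 6*u + 3*v
  coeff of dv: 3*u*(-u^2 + u*v + 1)
F^* omega = (18*u^3 - 21*u^2*v + 3*u^2 + 3*u*v^2 - 3*u*v - 6*u + 3*v) du + (3*u*(-u^2 + u*v + 1)) dv.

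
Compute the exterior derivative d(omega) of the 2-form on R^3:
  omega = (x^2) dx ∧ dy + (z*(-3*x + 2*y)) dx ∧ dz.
d(omega) = (-2*z) dx ∧ dy ∧ dz

For a 2-form omega = sum_{i<j} g_{ij} dx_i ∧ dx_j, the exterior derivative is
  d(omega) = sum_{i<j} d(g_{ij}) ∧ dx_i ∧ dx_j = sum_{i<j, k} (∂g_{ij}/∂x_k) dx_k ∧ dx_i ∧ dx_j.
Expand each term, using dx_k ∧ dx_i ∧ dx_j = sgn(permutation) dx_{(a)} ∧ dx_{(b)} ∧ dx_{(c)} with (a < b < c) sorted:
  d(z*(-3*x + 2*y)) includes (∂/∂y)(z*(-3*x + 2*y)) dy = (2*z) dy, which multiplied by dx ∧ dz gives (-2*z) dx ∧ dy ∧ dz
Collecting like 3-forms: d(omega) = (-2*z) dx ∧ dy ∧ dz.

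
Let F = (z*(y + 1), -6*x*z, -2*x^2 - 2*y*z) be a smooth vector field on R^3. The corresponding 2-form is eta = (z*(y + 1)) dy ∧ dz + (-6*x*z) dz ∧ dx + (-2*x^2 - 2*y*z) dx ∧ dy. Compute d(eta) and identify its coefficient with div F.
d(eta) = (-2*y) dx ∧ dy ∧ dz; div F = -2*y

For a 2-form in R^3 of the form above, applying d gives a 3-form with coefficient ∂P/∂x + ∂Q/∂y + ∂R/∂z:
  ∂P/∂x = 0
  ∂Q/∂y = 0
  ∂R/∂z = -2*y
Sum = -2*y, which is exactly div F.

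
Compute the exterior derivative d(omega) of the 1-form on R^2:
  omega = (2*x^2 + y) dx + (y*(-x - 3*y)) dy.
d(omega) = (-y - 1) dx ∧ dy

For a 1-form omega = sum_i f_i dx_i, the exterior derivative is
  d(omega) = sum_{i < j} (∂f_j/∂x_i - ∂f_i/∂x_j) dx_i ∧ dx_j.
  coefficient of dx ∧ dy: ∂f_2/∂x - ∂f_1/∂y = ∂(y*(-x - 3*y))/∂x - ∂(2*x^2 + y)/∂y = -y - 1
Assembling: d(omega) = (-y - 1) dx ∧ dy.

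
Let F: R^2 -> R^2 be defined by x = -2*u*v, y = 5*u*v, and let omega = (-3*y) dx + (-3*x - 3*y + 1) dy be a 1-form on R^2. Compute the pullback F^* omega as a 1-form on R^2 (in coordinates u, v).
F^* omega = (5*v*(-3*u*v + 1)) du + (5*u*(-3*u*v + 1)) dv

Using F^*(f dg) = (f ∘ F) d(g ∘ F), substitute each coordinate x_i by F_i(u, v) in f_i, and replace dx_i by d F_i = (∂F_i/∂u) du + (∂F_i/∂v) dv.
  For the x component: f_1(F) = -15*u*v; d F_1 = (-2*v) du + (-2*u) dv
  For the y component: f_2(F) = -9*u*v + 1; d F_2 = (5*v) du + (5*u) dv
Combining and collecting du, dv coefficients:
  coeff of du: 5*v*(-3*u*v + 1)
  coeff of dv: 5*u*(-3*u*v + 1)
F^* omega = (5*v*(-3*u*v + 1)) du + (5*u*(-3*u*v + 1)) dv.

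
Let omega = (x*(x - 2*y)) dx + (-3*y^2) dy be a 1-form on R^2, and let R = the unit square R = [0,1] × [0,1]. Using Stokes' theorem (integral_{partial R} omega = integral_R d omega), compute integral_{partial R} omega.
integral_(partial R) omega = 1

Stokes: integral_partial_R omega = integral_R d omega with d omega = (∂Q/∂x - ∂P/∂y) dx ∧ dy.
  ∂Q/∂x = 0
  ∂P/∂y = -2*x
  integrand = ∂Q/∂x - ∂P/∂y = 2*x.
Integrating over R: integral_0^1 integral_0^1 (2*x) dx dy = 1.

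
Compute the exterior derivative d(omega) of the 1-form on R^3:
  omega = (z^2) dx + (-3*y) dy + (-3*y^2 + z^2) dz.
d(omega) = (-2*z) dx ∧ dz + (-6*y) dy ∧ dz

For a 1-form omega = sum_i f_i dx_i, the exterior derivative is
  d(omega) = sum_{i < j} (∂f_j/∂x_i - ∂f_i/∂x_j) dx_i ∧ dx_j.
  coefficient of dx ∧ dz: ∂f_3/∂x - ∂f_1/∂z = ∂(-3*y^2 + z^2)/∂x - ∂(z^2)/∂z = -2*z
  coefficient of dy ∧ dz: ∂f_3/∂y - ∂f_2/∂z = ∂(-3*y^2 + z^2)/∂y - ∂(-3*y)/∂z = -6*y
Assembling: d(omega) = (-2*z) dx ∧ dz + (-6*y) dy ∧ dz.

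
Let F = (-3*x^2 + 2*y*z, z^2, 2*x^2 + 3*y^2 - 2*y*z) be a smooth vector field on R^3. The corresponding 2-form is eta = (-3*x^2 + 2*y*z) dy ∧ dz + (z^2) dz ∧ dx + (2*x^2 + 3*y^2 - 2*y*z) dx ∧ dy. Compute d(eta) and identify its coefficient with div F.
d(eta) = (-6*x - 2*y) dx ∧ dy ∧ dz; div F = -6*x - 2*y

For a 2-form in R^3 of the form above, applying d gives a 3-form with coefficient ∂P/∂x + ∂Q/∂y + ∂R/∂z:
  ∂P/∂x = -6*x
  ∂Q/∂y = 0
  ∂R/∂z = -2*y
Sum = -6*x - 2*y, which is exactly div F.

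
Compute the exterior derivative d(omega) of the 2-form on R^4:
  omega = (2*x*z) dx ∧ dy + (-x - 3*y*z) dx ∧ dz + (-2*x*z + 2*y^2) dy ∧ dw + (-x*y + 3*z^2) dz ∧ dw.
d(omega) = (2*x + 3*z) dx ∧ dy ∧ dz + (-2*z) dx ∧ dy ∧ dw + (x) dy ∧ dz ∧ dw + (-y) dx ∧ dz ∧ dw

For a 2-form omega = sum_{i<j} g_{ij} dx_i ∧ dx_j, the exterior derivative is
  d(omega) = sum_{i<j} d(g_{ij}) ∧ dx_i ∧ dx_j = sum_{i<j, k} (∂g_{ij}/∂x_k) dx_k ∧ dx_i ∧ dx_j.
Expand each term, using dx_k ∧ dx_i ∧ dx_j = sgn(permutation) dx_{(a)} ∧ dx_{(b)} ∧ dx_{(c)} with (a < b < c) sorted:
  d(2*x*z) includes (∂/∂z)(2*x*z) dz = (2*x) dz, which multiplied by dx ∧ dy gives (2*x) dx ∧ dy ∧ dz
  d(-x - 3*y*z) includes (∂/∂y)(-x - 3*y*z) dy = (-3*z) dy, which multiplied by dx ∧ dz gives (3*z) dx ∧ dy ∧ dz
  d(-2*x*z + 2*y^2) includes (∂/∂x)(-2*x*z + 2*y^2) dx = (-2*z) dx, which multiplied by dy ∧ dw gives (-2*z) dx ∧ dy ∧ dw
  d(-2*x*z + 2*y^2) includes (∂/∂z)(-2*x*z + 2*y^2) dz = (-2*x) dz, which multiplied by dy ∧ dw gives (2*x) dy ∧ dz ∧ dw
  d(-x*y + 3*z^2) includes (∂/∂x)(-x*y + 3*z^2) dx = (-y) dx, which multiplied by dz ∧ dw gives (-y) dx ∧ dz ∧ dw
  d(-x*y + 3*z^2) includes (∂/∂y)(-x*y + 3*z^2) dy = (-x) dy, which multiplied by dz ∧ dw gives (-x) dy ∧ dz ∧ dw
Collecting like 3-forms: d(omega) = (2*x + 3*z) dx ∧ dy ∧ dz + (-2*z) dx ∧ dy ∧ dw + (x) dy ∧ dz ∧ dw + (-y) dx ∧ dz ∧ dw.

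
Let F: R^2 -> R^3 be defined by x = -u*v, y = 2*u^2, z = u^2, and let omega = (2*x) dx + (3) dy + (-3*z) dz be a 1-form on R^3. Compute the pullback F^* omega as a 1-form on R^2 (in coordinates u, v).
F^* omega = (2*u*(-3*u^2 + v^2 + 6)) du + (2*u^2*v) dv

Using F^*(f dg) = (f ∘ F) d(g ∘ F), substitute each coordinate x_i by F_i(u, v) in f_i, and replace dx_i by d F_i = (∂F_i/∂u) du + (∂F_i/∂v) dv.
  For the x component: f_1(F) = -2*u*v; d F_1 = (-v) du + (-u) dv
  For the y component: f_2(F) = 3; d F_2 = (4*u) du + (0) dv
  For the z component: f_3(F) = -3*u^2; d F_3 = (2*u) du + (0) dv
Combining and collecting du, dv coefficients:
  coeff of du: 2*u*(-3*u^2 + v^2 + 6)
  coeff of dv: 2*u^2*v
F^* omega = (2*u*(-3*u^2 + v^2 + 6)) du + (2*u^2*v) dv.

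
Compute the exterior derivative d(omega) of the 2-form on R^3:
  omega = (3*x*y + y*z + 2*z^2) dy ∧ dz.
d(omega) = (3*y) dx ∧ dy ∧ dz

For a 2-form omega = sum_{i<j} g_{ij} dx_i ∧ dx_j, the exterior derivative is
  d(omega) = sum_{i<j} d(g_{ij}) ∧ dx_i ∧ dx_j = sum_{i<j, k} (∂g_{ij}/∂x_k) dx_k ∧ dx_i ∧ dx_j.
Expand each term, using dx_k ∧ dx_i ∧ dx_j = sgn(permutation) dx_{(a)} ∧ dx_{(b)} ∧ dx_{(c)} with (a < b < c) sorted:
  d(3*x*y + y*z + 2*z^2) includes (∂/∂x)(3*x*y + y*z + 2*z^2) dx = (3*y) dx, which multiplied by dy ∧ dz gives (3*y) dx ∧ dy ∧ dz
Collecting like 3-forms: d(omega) = (3*y) dx ∧ dy ∧ dz.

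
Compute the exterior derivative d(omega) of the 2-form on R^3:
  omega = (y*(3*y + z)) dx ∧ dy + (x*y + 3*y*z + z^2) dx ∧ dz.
d(omega) = (-x + y - 3*z) dx ∧ dy ∧ dz

For a 2-form omega = sum_{i<j} g_{ij} dx_i ∧ dx_j, the exterior derivative is
  d(omega) = sum_{i<j} d(g_{ij}) ∧ dx_i ∧ dx_j = sum_{i<j, k} (∂g_{ij}/∂x_k) dx_k ∧ dx_i ∧ dx_j.
Expand each term, using dx_k ∧ dx_i ∧ dx_j = sgn(permutation) dx_{(a)} ∧ dx_{(b)} ∧ dx_{(c)} with (a < b < c) sorted:
  d(y*(3*y + z)) includes (∂/∂z)(y*(3*y + z)) dz = (y) dz, which multiplied by dx ∧ dy gives (y) dx ∧ dy ∧ dz
  d(x*y + 3*y*z + z^2) includes (∂/∂y)(x*y + 3*y*z + z^2) dy = (x + 3*z) dy, which multiplied by dx ∧ dz gives (-x - 3*z) dx ∧ dy ∧ dz
Collecting like 3-forms: d(omega) = (-x + y - 3*z) dx ∧ dy ∧ dz.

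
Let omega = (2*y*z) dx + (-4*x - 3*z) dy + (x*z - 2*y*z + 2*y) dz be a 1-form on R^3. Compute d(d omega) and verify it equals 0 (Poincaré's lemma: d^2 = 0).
d(d omega) = 0

Step 1: d omega = sum_{i<j} (∂f_j/∂x_i - ∂f_i/∂x_j) dx_i ∧ dx_j:
  coeff of dx ∧ dy: -2*z - 4
  coeff of dx ∧ dz: -2*y + z
  coeff of dy ∧ dz: 5 - 2*z
Step 2: Apply d again to each 2-form coefficient. The only possible 3-form in R^3 is dx ∧ dy ∧ dz, with coefficient
  ∂(coeff of dy∧dz)/∂x - ∂(coeff of dx∧dz)/∂y + ∂(coeff of dx∧dy)/∂z
  = ∂/∂x (5 - 2*z) - ∂/∂y (-2*y + z) + ∂/∂z (-2*z - 4).
Each of these terms simplifies to sums of mixed partials that cancel in pairs. The result is 0 (by equality of mixed partials for smooth functions — Schwarz / Clairaut).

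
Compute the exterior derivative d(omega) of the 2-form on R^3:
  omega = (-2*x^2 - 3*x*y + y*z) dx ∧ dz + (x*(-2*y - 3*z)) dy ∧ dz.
d(omega) = (3*x - 2*y - 4*z) dx ∧ dy ∧ dz

For a 2-form omega = sum_{i<j} g_{ij} dx_i ∧ dx_j, the exterior derivative is
  d(omega) = sum_{i<j} d(g_{ij}) ∧ dx_i ∧ dx_j = sum_{i<j, k} (∂g_{ij}/∂x_k) dx_k ∧ dx_i ∧ dx_j.
Expand each term, using dx_k ∧ dx_i ∧ dx_j = sgn(permutation) dx_{(a)} ∧ dx_{(b)} ∧ dx_{(c)} with (a < b < c) sorted:
  d(-2*x^2 - 3*x*y + y*z) includes (∂/∂y)(-2*x^2 - 3*x*y + y*z) dy = (-3*x + z) dy, which multiplied by dx ∧ dz gives (3*x - z) dx ∧ dy ∧ dz
  d(x*(-2*y - 3*z)) includes (∂/∂x)(x*(-2*y - 3*z)) dx = (-2*y - 3*z) dx, which multiplied by dy ∧ dz gives (-2*y - 3*z) dx ∧ dy ∧ dz
Collecting like 3-forms: d(omega) = (3*x - 2*y - 4*z) dx ∧ dy ∧ dz.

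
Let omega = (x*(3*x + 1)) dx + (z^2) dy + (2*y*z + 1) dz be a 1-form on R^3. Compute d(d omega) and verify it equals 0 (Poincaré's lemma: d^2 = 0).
d(d omega) = 0

Step 1: d omega = sum_{i<j} (∂f_j/∂x_i - ∂f_i/∂x_j) dx_i ∧ dx_j:
  coeff of dx ∧ dy: 0
  coeff of dx ∧ dz: 0
  coeff of dy ∧ dz: 0
Step 2: Apply d again to each 2-form coefficient. The only possible 3-form in R^3 is dx ∧ dy ∧ dz, with coefficient
  ∂(coeff of dy∧dz)/∂x - ∂(coeff of dx∧dz)/∂y + ∂(coeff of dx∧dy)/∂z
  = ∂/∂x (0) - ∂/∂y (0) + ∂/∂z (0).
Each of these terms simplifies to sums of mixed partials that cancel in pairs. The result is 0 (by equality of mixed partials for smooth functions — Schwarz / Clairaut).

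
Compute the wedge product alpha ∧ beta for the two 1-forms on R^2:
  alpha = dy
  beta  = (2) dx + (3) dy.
alpha ∧ beta = (-2) dx ∧ dy

Distribute the wedge, using dx_i ∧ dx_j = -dx_j ∧ dx_i and dx_i ∧ dx_i = 0. For each pair (i, j) with i < j, the coefficient of dx_i ∧ dx_j in alpha ∧ beta is (alpha_i * beta_j - alpha_j * beta_i). Collecting: alpha ∧ beta = (-2) dx ∧ dy.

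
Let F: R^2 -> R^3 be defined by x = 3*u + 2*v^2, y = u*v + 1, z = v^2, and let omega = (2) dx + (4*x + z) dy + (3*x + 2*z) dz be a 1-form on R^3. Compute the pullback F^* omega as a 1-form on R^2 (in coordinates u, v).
F^* omega = (12*u*v + 9*v^3 + 6) du + (12*u^2 + 9*u*v^2 + 18*u*v + 16*v^3 + 8*v) dv

Using F^*(f dg) = (f ∘ F) d(g ∘ F), substitute each coordinate x_i by F_i(u, v) in f_i, and replace dx_i by d F_i = (∂F_i/∂u) du + (∂F_i/∂v) dv.
  For the x component: f_1(F) = 2; d F_1 = (3) du + (4*v) dv
  For the y component: f_2(F) = 12*u + 9*v^2; d F_2 = (v) du + (u) dv
  For the z component: f_3(F) = 9*u + 8*v^2; d F_3 = (0) du + (2*v) dv
Combining and collecting du, dv coefficients:
  coeff of du: 12*u*v + 9*v^3 + 6
  coeff of dv: 12*u^2 + 9*u*v^2 + 18*u*v + 16*v^3 + 8*v
F^* omega = (12*u*v + 9*v^3 + 6) du + (12*u^2 + 9*u*v^2 + 18*u*v + 16*v^3 + 8*v) dv.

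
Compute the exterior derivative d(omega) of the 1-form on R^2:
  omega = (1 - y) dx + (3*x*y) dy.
d(omega) = (3*y + 1) dx ∧ dy

For a 1-form omega = sum_i f_i dx_i, the exterior derivative is
  d(omega) = sum_{i < j} (∂f_j/∂x_i - ∂f_i/∂x_j) dx_i ∧ dx_j.
  coefficient of dx ∧ dy: ∂f_2/∂x - ∂f_1/∂y = ∂(3*x*y)/∂x - ∂(1 - y)/∂y = 3*y + 1
Assembling: d(omega) = (3*y + 1) dx ∧ dy.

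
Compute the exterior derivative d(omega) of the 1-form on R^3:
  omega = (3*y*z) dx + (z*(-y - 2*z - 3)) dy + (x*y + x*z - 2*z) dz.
d(omega) = (-3*z) dx ∧ dy + (-2*y + z) dx ∧ dz + (x + y + 4*z + 3) dy ∧ dz

For a 1-form omega = sum_i f_i dx_i, the exterior derivative is
  d(omega) = sum_{i < j} (∂f_j/∂x_i - ∂f_i/∂x_j) dx_i ∧ dx_j.
  coefficient of dx ∧ dy: ∂f_2/∂x - ∂f_1/∂y = ∂(z*(-y - 2*z - 3))/∂x - ∂(3*y*z)/∂y = -3*z
  coefficient of dx ∧ dz: ∂f_3/∂x - ∂f_1/∂z = ∂(x*y + x*z - 2*z)/∂x - ∂(3*y*z)/∂z = -2*y + z
  coefficient of dy ∧ dz: ∂f_3/∂y - ∂f_2/∂z = ∂(x*y + x*z - 2*z)/∂y - ∂(z*(-y - 2*z - 3))/∂z = x + y + 4*z + 3
Assembling: d(omega) = (-3*z) dx ∧ dy + (-2*y + z) dx ∧ dz + (x + y + 4*z + 3) dy ∧ dz.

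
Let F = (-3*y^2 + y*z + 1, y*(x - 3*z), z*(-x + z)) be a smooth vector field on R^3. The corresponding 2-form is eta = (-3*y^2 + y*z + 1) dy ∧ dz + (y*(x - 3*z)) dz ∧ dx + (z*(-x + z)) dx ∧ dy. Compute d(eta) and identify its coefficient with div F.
d(eta) = (-z) dx ∧ dy ∧ dz; div F = -z

For a 2-form in R^3 of the form above, applying d gives a 3-form with coefficient ∂P/∂x + ∂Q/∂y + ∂R/∂z:
  ∂P/∂x = 0
  ∂Q/∂y = x - 3*z
  ∂R/∂z = -x + 2*z
Sum = -z, which is exactly div F.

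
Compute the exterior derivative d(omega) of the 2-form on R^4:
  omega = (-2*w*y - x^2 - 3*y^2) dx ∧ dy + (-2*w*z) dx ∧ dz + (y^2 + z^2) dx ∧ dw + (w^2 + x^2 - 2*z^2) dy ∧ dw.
d(omega) = (2*x - 4*y) dx ∧ dy ∧ dw + (-4*z) dx ∧ dz ∧ dw + (4*z) dy ∧ dz ∧ dw

For a 2-form omega = sum_{i<j} g_{ij} dx_i ∧ dx_j, the exterior derivative is
  d(omega) = sum_{i<j} d(g_{ij}) ∧ dx_i ∧ dx_j = sum_{i<j, k} (∂g_{ij}/∂x_k) dx_k ∧ dx_i ∧ dx_j.
Expand each term, using dx_k ∧ dx_i ∧ dx_j = sgn(permutation) dx_{(a)} ∧ dx_{(b)} ∧ dx_{(c)} with (a < b < c) sorted:
  d(-2*w*y - x^2 - 3*y^2) includes (∂/∂w)(-2*w*y - x^2 - 3*y^2) dw = (-2*y) dw, which multiplied by dx ∧ dy gives (-2*y) dx ∧ dy ∧ dw
  d(-2*w*z) includes (∂/∂w)(-2*w*z) dw = (-2*z) dw, which multiplied by dx ∧ dz gives (-2*z) dx ∧ dz ∧ dw
  d(y^2 + z^2) includes (∂/∂y)(y^2 + z^2) dy = (2*y) dy, which multiplied by dx ∧ dw gives (-2*y) dx ∧ dy ∧ dw
  d(y^2 + z^2) includes (∂/∂z)(y^2 + z^2) dz = (2*z) dz, which multiplied by dx ∧ dw gives (-2*z) dx ∧ dz ∧ dw
  d(w^2 + x^2 - 2*z^2) includes (∂/∂x)(w^2 + x^2 - 2*z^2) dx = (2*x) dx, which multiplied by dy ∧ dw gives (2*x) dx ∧ dy ∧ dw
  d(w^2 + x^2 - 2*z^2) includes (∂/∂z)(w^2 + x^2 - 2*z^2) dz = (-4*z) dz, which multiplied by dy ∧ dw gives (4*z) dy ∧ dz ∧ dw
Collecting like 3-forms: d(omega) = (2*x - 4*y) dx ∧ dy ∧ dw + (-4*z) dx ∧ dz ∧ dw + (4*z) dy ∧ dz ∧ dw.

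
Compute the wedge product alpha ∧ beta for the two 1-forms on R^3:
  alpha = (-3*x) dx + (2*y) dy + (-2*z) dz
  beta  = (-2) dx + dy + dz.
alpha ∧ beta = (-3*x + 4*y) dx ∧ dy + (-3*x - 4*z) dx ∧ dz + (2*y + 2*z) dy ∧ dz

Distribute the wedge, using dx_i ∧ dx_j = -dx_j ∧ dx_i and dx_i ∧ dx_i = 0. For each pair (i, j) with i < j, the coefficient of dx_i ∧ dx_j in alpha ∧ beta is (alpha_i * beta_j - alpha_j * beta_i). Collecting: alpha ∧ beta = (-3*x + 4*y) dx ∧ dy + (-3*x - 4*z) dx ∧ dz + (2*y + 2*z) dy ∧ dz.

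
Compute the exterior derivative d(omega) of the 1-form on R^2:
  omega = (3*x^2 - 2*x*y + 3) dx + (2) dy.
d(omega) = (2*x) dx ∧ dy

For a 1-form omega = sum_i f_i dx_i, the exterior derivative is
  d(omega) = sum_{i < j} (∂f_j/∂x_i - ∂f_i/∂x_j) dx_i ∧ dx_j.
  coefficient of dx ∧ dy: ∂f_2/∂x - ∂f_1/∂y = ∂(2)/∂x - ∂(3*x^2 - 2*x*y + 3)/∂y = 2*x
Assembling: d(omega) = (2*x) dx ∧ dy.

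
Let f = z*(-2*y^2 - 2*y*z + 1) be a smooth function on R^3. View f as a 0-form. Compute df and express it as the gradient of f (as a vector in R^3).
df = (0) dx + (2*z*(-2*y - z)) dy + (-2*y^2 - 4*y*z + 1) dz; grad f = (0, 2*z*(-2*y - z), -2*y^2 - 4*y*z + 1)

For a 0-form f, d f = (∂f/∂x) dx + (∂f/∂y) dy + (∂f/∂z) dz. The components of the vector representation are exactly the entries of grad f in Cartesian coordinates:
  ∂f/∂x = 0
  ∂f/∂y = 2*z*(-2*y - z)
  ∂f/∂z = -2*y^2 - 4*y*z + 1.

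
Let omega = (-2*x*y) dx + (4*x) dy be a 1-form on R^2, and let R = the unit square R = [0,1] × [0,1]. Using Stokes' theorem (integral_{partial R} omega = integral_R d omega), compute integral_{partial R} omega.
integral_(partial R) omega = 5

Stokes: integral_partial_R omega = integral_R d omega with d omega = (∂Q/∂x - ∂P/∂y) dx ∧ dy.
  ∂Q/∂x = 4
  ∂P/∂y = -2*x
  integrand = ∂Q/∂x - ∂P/∂y = 2*x + 4.
Integrating over R: integral_0^1 integral_0^1 (2*x + 4) dx dy = 5.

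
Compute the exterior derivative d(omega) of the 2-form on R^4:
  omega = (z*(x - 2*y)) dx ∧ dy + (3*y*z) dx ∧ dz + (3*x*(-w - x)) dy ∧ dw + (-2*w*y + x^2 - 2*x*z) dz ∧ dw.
d(omega) = (x - 2*y - 3*z) dx ∧ dy ∧ dz + (-3*w - 6*x) dx ∧ dy ∧ dw + (2*x - 2*z) dx ∧ dz ∧ dw + (-2*w) dy ∧ dz ∧ dw

For a 2-form omega = sum_{i<j} g_{ij} dx_i ∧ dx_j, the exterior derivative is
  d(omega) = sum_{i<j} d(g_{ij}) ∧ dx_i ∧ dx_j = sum_{i<j, k} (∂g_{ij}/∂x_k) dx_k ∧ dx_i ∧ dx_j.
Expand each term, using dx_k ∧ dx_i ∧ dx_j = sgn(permutation) dx_{(a)} ∧ dx_{(b)} ∧ dx_{(c)} with (a < b < c) sorted:
  d(z*(x - 2*y)) includes (∂/∂z)(z*(x - 2*y)) dz = (x - 2*y) dz, which multiplied by dx ∧ dy gives (x - 2*y) dx ∧ dy ∧ dz
  d(3*y*z) includes (∂/∂y)(3*y*z) dy = (3*z) dy, which multiplied by dx ∧ dz gives (-3*z) dx ∧ dy ∧ dz
  d(3*x*(-w - x)) includes (∂/∂x)(3*x*(-w - x)) dx = (-3*w - 6*x) dx, which multiplied by dy ∧ dw gives (-3*w - 6*x) dx ∧ dy ∧ dw
  d(-2*w*y + x^2 - 2*x*z) includes (∂/∂x)(-2*w*y + x^2 - 2*x*z) dx = (2*x - 2*z) dx, which multiplied by dz ∧ dw gives (2*x - 2*z) dx ∧ dz ∧ dw
  d(-2*w*y + x^2 - 2*x*z) includes (∂/∂y)(-2*w*y + x^2 - 2*x*z) dy = (-2*w) dy, which multiplied by dz ∧ dw gives (-2*w) dy ∧ dz ∧ dw
Collecting like 3-forms: d(omega) = (x - 2*y - 3*z) dx ∧ dy ∧ dz + (-3*w - 6*x) dx ∧ dy ∧ dw + (2*x - 2*z) dx ∧ dz ∧ dw + (-2*w) dy ∧ dz ∧ dw.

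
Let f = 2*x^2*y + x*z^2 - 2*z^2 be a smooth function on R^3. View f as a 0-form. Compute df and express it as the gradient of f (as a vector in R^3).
df = (4*x*y + z^2) dx + (2*x^2) dy + (2*z*(x - 2)) dz; grad f = (4*x*y + z^2, 2*x^2, 2*z*(x - 2))

For a 0-form f, d f = (∂f/∂x) dx + (∂f/∂y) dy + (∂f/∂z) dz. The components of the vector representation are exactly the entries of grad f in Cartesian coordinates:
  ∂f/∂x = 4*x*y + z^2
  ∂f/∂y = 2*x^2
  ∂f/∂z = 2*z*(x - 2).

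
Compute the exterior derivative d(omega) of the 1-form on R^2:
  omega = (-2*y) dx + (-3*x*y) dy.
d(omega) = (2 - 3*y) dx ∧ dy

For a 1-form omega = sum_i f_i dx_i, the exterior derivative is
  d(omega) = sum_{i < j} (∂f_j/∂x_i - ∂f_i/∂x_j) dx_i ∧ dx_j.
  coefficient of dx ∧ dy: ∂f_2/∂x - ∂f_1/∂y = ∂(-3*x*y)/∂x - ∂(-2*y)/∂y = 2 - 3*y
Assembling: d(omega) = (2 - 3*y) dx ∧ dy.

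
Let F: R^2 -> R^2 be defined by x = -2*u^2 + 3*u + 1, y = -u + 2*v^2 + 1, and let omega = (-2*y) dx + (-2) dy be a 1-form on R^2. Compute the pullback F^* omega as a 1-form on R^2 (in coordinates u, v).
F^* omega = (-8*u^2 + 16*u*v^2 + 14*u - 12*v^2 - 4) du + (-8*v) dv

Using F^*(f dg) = (f ∘ F) d(g ∘ F), substitute each coordinate x_i by F_i(u, v) in f_i, and replace dx_i by d F_i = (∂F_i/∂u) du + (∂F_i/∂v) dv.
  For the x component: f_1(F) = 2*u - 4*v^2 - 2; d F_1 = (3 - 4*u) du + (0) dv
  For the y component: f_2(F) = -2; d F_2 = (-1) du + (4*v) dv
Combining and collecting du, dv coefficients:
  coeff of du: -8*u^2 + 16*u*v^2 + 14*u - 12*v^2 - 4
  coeff of dv: -8*v
F^* omega = (-8*u^2 + 16*u*v^2 + 14*u - 12*v^2 - 4) du + (-8*v) dv.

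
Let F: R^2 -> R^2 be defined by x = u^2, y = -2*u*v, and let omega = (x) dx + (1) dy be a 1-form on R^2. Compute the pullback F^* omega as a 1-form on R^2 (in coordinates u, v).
F^* omega = (2*u^3 - 2*v) du + (-2*u) dv

Using F^*(f dg) = (f ∘ F) d(g ∘ F), substitute each coordinate x_i by F_i(u, v) in f_i, and replace dx_i by d F_i = (∂F_i/∂u) du + (∂F_i/∂v) dv.
  For the x component: f_1(F) = u^2; d F_1 = (2*u) du + (0) dv
  For the y component: f_2(F) = 1; d F_2 = (-2*v) du + (-2*u) dv
Combining and collecting du, dv coefficients:
  coeff of du: 2*u^3 - 2*v
  coeff of dv: -2*u
F^* omega = (2*u^3 - 2*v) du + (-2*u) dv.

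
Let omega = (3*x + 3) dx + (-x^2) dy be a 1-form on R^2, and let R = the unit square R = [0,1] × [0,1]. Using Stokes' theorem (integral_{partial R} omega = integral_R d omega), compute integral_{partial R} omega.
integral_(partial R) omega = -1

Stokes: integral_partial_R omega = integral_R d omega with d omega = (∂Q/∂x - ∂P/∂y) dx ∧ dy.
  ∂Q/∂x = -2*x
  ∂P/∂y = 0
  integrand = ∂Q/∂x - ∂P/∂y = -2*x.
Integrating over R: integral_0^1 integral_0^1 (-2*x) dx dy = -1.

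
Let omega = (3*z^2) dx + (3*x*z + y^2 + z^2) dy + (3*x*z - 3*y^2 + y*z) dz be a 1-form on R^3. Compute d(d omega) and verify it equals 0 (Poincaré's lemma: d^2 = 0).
d(d omega) = 0

Step 1: d omega = sum_{i<j} (∂f_j/∂x_i - ∂f_i/∂x_j) dx_i ∧ dx_j:
  coeff of dx ∧ dy: 3*z
  coeff of dx ∧ dz: -3*z
  coeff of dy ∧ dz: -3*x - 6*y - z
Step 2: Apply d again to each 2-form coefficient. The only possible 3-form in R^3 is dx ∧ dy ∧ dz, with coefficient
  ∂(coeff of dy∧dz)/∂x - ∂(coeff of dx∧dz)/∂y + ∂(coeff of dx∧dy)/∂z
  = ∂/∂x (-3*x - 6*y - z) - ∂/∂y (-3*z) + ∂/∂z (3*z).
Each of these terms simplifies to sums of mixed partials that cancel in pairs. The result is 0 (by equality of mixed partials for smooth functions — Schwarz / Clairaut).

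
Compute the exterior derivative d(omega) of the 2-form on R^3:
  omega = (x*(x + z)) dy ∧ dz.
d(omega) = (2*x + z) dx ∧ dy ∧ dz

For a 2-form omega = sum_{i<j} g_{ij} dx_i ∧ dx_j, the exterior derivative is
  d(omega) = sum_{i<j} d(g_{ij}) ∧ dx_i ∧ dx_j = sum_{i<j, k} (∂g_{ij}/∂x_k) dx_k ∧ dx_i ∧ dx_j.
Expand each term, using dx_k ∧ dx_i ∧ dx_j = sgn(permutation) dx_{(a)} ∧ dx_{(b)} ∧ dx_{(c)} with (a < b < c) sorted:
  d(x*(x + z)) includes (∂/∂x)(x*(x + z)) dx = (2*x + z) dx, which multiplied by dy ∧ dz gives (2*x + z) dx ∧ dy ∧ dz
Collecting like 3-forms: d(omega) = (2*x + z) dx ∧ dy ∧ dz.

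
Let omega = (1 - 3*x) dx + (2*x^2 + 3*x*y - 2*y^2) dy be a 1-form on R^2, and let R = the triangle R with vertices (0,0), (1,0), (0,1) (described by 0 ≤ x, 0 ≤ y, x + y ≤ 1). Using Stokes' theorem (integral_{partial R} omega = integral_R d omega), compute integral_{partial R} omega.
integral_(partial R) omega = 7/6

Stokes: integral_partial_R omega = integral_R d omega with d omega = (∂Q/∂x - ∂P/∂y) dx ∧ dy.
  ∂Q/∂x = 4*x + 3*y
  ∂P/∂y = 0
  integrand = ∂Q/∂x - ∂P/∂y = 4*x + 3*y.
Integrating over R: integral_0^1 integral_0^{1-x} (4*x + 3*y) dy dx = 7/6.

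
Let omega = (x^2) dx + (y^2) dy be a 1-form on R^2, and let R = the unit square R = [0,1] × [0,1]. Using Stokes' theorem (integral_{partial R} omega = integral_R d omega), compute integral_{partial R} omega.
integral_(partial R) omega = 0

Stokes: integral_partial_R omega = integral_R d omega with d omega = (∂Q/∂x - ∂P/∂y) dx ∧ dy.
  ∂Q/∂x = 0
  ∂P/∂y = 0
  integrand = ∂Q/∂x - ∂P/∂y = 0.
Integrating over R: integral_0^1 integral_0^1 (0) dx dy = 0.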